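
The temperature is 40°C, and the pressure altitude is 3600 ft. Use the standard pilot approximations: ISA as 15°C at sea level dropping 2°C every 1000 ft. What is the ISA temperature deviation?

ISA temperature at 3600 ft = 15 − 2 × (3600/1000) = 7.8°C.
Deviation = OAT − ISA = 40 − 7.8 = +32.2°C.

ISA+32.2°C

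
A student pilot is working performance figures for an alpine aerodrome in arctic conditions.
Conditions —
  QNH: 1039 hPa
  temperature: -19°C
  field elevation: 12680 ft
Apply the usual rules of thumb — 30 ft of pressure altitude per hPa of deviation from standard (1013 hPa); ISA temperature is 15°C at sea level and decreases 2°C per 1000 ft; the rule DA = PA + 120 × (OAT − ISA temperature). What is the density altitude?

Pressure altitude = 12680 + (1013 − 1039) × 30 = 12680 + (-780) = 11900 ft.
ISA temperature at 11900 ft = 15 − 2 × (11900/1000) = -8.8°C.
ISA deviation = -19 − (-8.8) = -10.2°C.
Density altitude = 11900 + 120 × (-10.2) = 10676 ft.

10676 ft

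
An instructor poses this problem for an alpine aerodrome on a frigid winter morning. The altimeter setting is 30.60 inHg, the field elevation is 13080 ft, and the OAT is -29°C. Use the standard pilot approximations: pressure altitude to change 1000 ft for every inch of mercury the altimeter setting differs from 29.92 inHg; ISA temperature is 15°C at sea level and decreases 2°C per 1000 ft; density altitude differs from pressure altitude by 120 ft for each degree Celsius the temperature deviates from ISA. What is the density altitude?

10096 ft

Pressure altitude = 13080 + (29.92 − 30.60) × 1000 = 13080 + (-680) = 12400 ft.
ISA temperature at 12400 ft = 15 − 2 × (12400/1000) = -9.8°C.
ISA deviation = -29 − (-9.8) = -19.2°C.
Density altitude = 12400 + 120 × (-19.2) = 10096 ft.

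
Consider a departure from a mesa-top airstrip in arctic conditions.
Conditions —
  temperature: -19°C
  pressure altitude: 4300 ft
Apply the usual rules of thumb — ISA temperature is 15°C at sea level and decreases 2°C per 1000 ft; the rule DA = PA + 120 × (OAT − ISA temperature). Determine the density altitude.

ISA temperature at 4300 ft = 15 − 2 × (4300/1000) = 6.4°C.
ISA deviation = -19 − 6.4 = -25.4°C.
Density altitude = 4300 + 120 × (-25.4) = 4300 + (-3048) = 1252 ft.

1252 ft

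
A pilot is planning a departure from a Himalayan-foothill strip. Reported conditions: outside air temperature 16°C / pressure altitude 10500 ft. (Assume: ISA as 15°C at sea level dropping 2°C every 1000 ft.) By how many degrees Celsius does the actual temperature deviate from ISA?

ISA temperature at 10500 ft = 15 − 2 × (10500/1000) = -6°C.
Deviation = OAT − ISA = 16 − (-6) = +22°C.

ISA+22°C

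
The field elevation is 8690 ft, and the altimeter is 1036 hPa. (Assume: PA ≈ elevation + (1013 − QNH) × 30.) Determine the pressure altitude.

Pressure correction = (1013 − 1036) × 30 = -690 ft.
Pressure altitude = 8690 + (-690) = 8000 ft.

8000 ft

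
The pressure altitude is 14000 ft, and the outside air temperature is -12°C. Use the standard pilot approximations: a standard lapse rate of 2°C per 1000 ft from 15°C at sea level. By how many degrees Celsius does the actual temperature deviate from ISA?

ISA temperature at 14000 ft = 15 − 2 × (14000/1000) = -13°C.
Deviation = OAT − ISA = -12 − (-13) = +1°C.

ISA+1°C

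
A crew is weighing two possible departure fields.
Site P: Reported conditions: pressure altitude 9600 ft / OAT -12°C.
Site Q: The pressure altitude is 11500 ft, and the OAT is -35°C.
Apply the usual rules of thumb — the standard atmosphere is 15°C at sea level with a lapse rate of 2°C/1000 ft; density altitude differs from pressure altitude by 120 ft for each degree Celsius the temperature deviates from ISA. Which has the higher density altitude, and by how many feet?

Site P: ISA temp = -4.2°C, deviation -7.8°C, DA = 9600 + 120 × (-7.8) = 8664 ft.
Site Q: ISA temp = -8°C, deviation -27°C, DA = 11500 + 120 × (-27) = 8260 ft.
Site P is higher by 8664 − 8260 = 404 ft.

Site P by 404 ft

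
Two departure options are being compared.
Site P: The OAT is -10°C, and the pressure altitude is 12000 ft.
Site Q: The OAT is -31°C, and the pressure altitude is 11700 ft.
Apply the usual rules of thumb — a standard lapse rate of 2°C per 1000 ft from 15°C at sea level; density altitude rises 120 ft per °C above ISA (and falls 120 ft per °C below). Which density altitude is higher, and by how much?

Site P by 2892 ft

Site P: ISA temp = -9°C, deviation -1°C, DA = 12000 + 120 × (-1) = 11880 ft.
Site Q: ISA temp = -8.4°C, deviation -22.6°C, DA = 11700 + 120 × (-22.6) = 8988 ft.
Site P is higher by 11880 − 8988 = 2892 ft.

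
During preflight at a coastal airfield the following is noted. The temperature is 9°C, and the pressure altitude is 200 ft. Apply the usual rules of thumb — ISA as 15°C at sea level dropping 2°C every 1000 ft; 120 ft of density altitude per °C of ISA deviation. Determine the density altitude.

-472 ft

ISA temperature at 200 ft = 15 − 2 × (200/1000) = 14.6°C.
ISA deviation = 9 − 14.6 = -5.6°C.
Density altitude = 200 + 120 × (-5.6) = 200 + (-672) = -472 ft.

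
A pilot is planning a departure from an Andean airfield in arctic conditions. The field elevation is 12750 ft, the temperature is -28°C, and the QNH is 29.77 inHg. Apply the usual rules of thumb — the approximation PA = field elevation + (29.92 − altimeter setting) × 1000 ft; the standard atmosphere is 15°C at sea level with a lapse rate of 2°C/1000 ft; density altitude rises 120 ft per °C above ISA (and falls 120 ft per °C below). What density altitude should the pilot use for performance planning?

10836 ft

Pressure altitude = 12750 + (29.92 − 29.77) × 1000 = 12750 + (+150) = 12900 ft.
ISA temperature at 12900 ft = 15 − 2 × (12900/1000) = -10.8°C.
ISA deviation = -28 − (-10.8) = -17.2°C.
Density altitude = 12900 + 120 × (-17.2) = 10836 ft.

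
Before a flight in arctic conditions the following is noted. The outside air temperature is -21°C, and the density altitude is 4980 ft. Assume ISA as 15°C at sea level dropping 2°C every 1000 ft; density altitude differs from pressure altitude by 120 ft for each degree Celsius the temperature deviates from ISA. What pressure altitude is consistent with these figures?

7500 ft

DA = PA + 120 × (OAT − (15 − 2·PA/1000)) = PA + 120·OAT − 1800 + 0.24·PA = 1.24·PA + 120·OAT − 1800.
So 1.24·PA = 4980 − 120 × (-21) + 1800 = 9300.
PA = 9300 / 1.24 = 7500 ft.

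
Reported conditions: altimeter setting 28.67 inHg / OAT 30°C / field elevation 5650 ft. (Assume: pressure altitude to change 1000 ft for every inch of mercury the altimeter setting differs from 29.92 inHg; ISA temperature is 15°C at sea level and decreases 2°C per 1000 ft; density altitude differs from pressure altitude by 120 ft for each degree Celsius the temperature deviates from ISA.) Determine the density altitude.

10356 ft

Pressure altitude = 5650 + (29.92 − 28.67) × 1000 = 5650 + (+1250) = 6900 ft.
ISA temperature at 6900 ft = 15 − 2 × (6900/1000) = 1.2°C.
ISA deviation = 30 − 1.2 = +28.8°C.
Density altitude = 6900 + 120 × (28.8) = 10356 ft.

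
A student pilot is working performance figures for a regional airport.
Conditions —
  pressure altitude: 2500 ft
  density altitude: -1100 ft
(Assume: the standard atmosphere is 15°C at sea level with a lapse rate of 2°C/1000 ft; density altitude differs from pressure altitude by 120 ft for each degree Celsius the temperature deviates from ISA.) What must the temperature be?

-20°C

Density altitude − pressure altitude = -1100 − 2500 = -3600 ft.
At 120 ft/°C that is an ISA deviation of -3600/120 = -30°C.
ISA temperature at 2500 ft = 15 − 2 × (2500/1000) = 10°C.
OAT = ISA + deviation = 10 + (-30) = -20°C.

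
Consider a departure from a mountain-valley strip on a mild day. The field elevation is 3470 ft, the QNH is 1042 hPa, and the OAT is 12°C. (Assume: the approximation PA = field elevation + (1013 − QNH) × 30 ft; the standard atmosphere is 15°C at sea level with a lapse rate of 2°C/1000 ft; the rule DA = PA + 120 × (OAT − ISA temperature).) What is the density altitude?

Pressure altitude = 3470 + (1013 − 1042) × 30 = 3470 + (-870) = 2600 ft.
ISA temperature at 2600 ft = 15 − 2 × (2600/1000) = 9.8°C.
ISA deviation = 12 − 9.8 = +2.2°C.
Density altitude = 2600 + 120 × (2.2) = 2864 ft.

2864 ft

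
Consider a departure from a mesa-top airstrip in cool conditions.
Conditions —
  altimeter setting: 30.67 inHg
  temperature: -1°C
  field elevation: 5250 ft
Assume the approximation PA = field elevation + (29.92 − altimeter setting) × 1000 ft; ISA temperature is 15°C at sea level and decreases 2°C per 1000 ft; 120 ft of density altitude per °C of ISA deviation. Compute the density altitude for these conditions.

3660 ft

Pressure altitude = 5250 + (29.92 − 30.67) × 1000 = 5250 + (-750) = 4500 ft.
ISA temperature at 4500 ft = 15 − 2 × (4500/1000) = 6°C.
ISA deviation = -1 − 6 = -7°C.
Density altitude = 4500 + 120 × (-7) = 3660 ft.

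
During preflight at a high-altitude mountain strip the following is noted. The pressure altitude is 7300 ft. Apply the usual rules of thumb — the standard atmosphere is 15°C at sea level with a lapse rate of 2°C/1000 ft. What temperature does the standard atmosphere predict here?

0.4°C

ISA temperature = 15 − 2 × (7300/1000) = 15 − 14.6 = 0.4°C.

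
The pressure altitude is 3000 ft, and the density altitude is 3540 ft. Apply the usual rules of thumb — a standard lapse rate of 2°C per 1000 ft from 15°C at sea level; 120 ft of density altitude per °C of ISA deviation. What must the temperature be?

Density altitude − pressure altitude = 3540 − 3000 = +540 ft.
At 120 ft/°C that is an ISA deviation of 540/120 = +4.5°C.
ISA temperature at 3000 ft = 15 − 2 × (3000/1000) = 9°C.
OAT = ISA + deviation = 9 + (+4.5) = 13.5°C.

13.5°C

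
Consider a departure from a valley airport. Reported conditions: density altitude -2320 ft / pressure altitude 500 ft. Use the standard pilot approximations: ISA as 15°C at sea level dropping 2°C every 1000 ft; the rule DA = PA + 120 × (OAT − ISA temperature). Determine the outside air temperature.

Density altitude − pressure altitude = -2320 − 500 = -2820 ft.
At 120 ft/°C that is an ISA deviation of -2820/120 = -23.5°C.
ISA temperature at 500 ft = 15 − 2 × (500/1000) = 14°C.
OAT = ISA + deviation = 14 + (-23.5) = -9.5°C.

-9.5°C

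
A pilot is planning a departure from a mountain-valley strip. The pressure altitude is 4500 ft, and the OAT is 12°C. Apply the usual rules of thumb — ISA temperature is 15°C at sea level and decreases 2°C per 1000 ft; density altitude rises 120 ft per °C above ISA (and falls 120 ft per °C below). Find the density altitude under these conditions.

ISA temperature at 4500 ft = 15 − 2 × (4500/1000) = 6°C.
ISA deviation = 12 − 6 = +6°C.
Density altitude = 4500 + 120 × (6) = 4500 + (+720) = 5220 ft.

5220 ft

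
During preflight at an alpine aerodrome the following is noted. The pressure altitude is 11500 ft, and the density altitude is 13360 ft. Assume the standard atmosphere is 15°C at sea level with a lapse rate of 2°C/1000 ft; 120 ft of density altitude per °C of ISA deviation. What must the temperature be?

Density altitude − pressure altitude = 13360 − 11500 = +1860 ft.
At 120 ft/°C that is an ISA deviation of 1860/120 = +15.5°C.
ISA temperature at 11500 ft = 15 − 2 × (11500/1000) = -8°C.
OAT = ISA + deviation = -8 + (+15.5) = 7.5°C.

7.5°C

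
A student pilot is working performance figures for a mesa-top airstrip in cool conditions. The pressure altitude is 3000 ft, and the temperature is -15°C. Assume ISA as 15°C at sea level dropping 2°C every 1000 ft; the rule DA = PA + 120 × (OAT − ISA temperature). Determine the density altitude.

ISA temperature at 3000 ft = 15 − 2 × (3000/1000) = 9°C.
ISA deviation = -15 − 9 = -24°C.
Density altitude = 3000 + 120 × (-24) = 3000 + (-2880) = 120 ft.

120 ft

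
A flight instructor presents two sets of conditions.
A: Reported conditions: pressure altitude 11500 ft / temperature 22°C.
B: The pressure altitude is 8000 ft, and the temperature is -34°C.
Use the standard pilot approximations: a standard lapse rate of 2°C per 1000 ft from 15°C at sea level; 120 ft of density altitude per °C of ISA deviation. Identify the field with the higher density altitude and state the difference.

A by 11060 ft

A: ISA temp = -8°C, deviation +30°C, DA = 11500 + 120 × 30 = 15100 ft.
B: ISA temp = -1°C, deviation -33°C, DA = 8000 + 120 × (-33) = 4040 ft.
A is higher by 15100 − 4040 = 11060 ft.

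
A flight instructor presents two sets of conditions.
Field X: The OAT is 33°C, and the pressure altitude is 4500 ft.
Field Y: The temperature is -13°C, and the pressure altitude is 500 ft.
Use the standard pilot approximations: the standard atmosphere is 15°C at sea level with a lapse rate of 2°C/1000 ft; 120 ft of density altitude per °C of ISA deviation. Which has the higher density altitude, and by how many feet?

Field X by 10480 ft

Field X: ISA temp = 6°C, deviation +27°C, DA = 4500 + 120 × 27 = 7740 ft.
Field Y: ISA temp = 14°C, deviation -27°C, DA = 500 + 120 × (-27) = -2740 ft.
Field X is higher by 7740 − (-2740) = 10480 ft.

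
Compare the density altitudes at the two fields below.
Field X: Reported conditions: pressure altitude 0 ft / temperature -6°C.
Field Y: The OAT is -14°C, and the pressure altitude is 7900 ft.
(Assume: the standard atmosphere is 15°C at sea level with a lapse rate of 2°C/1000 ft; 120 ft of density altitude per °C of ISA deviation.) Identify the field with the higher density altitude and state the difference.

Field X: ISA temp = 15°C, deviation -21°C, DA = 0 + 120 × (-21) = -2520 ft.
Field Y: ISA temp = -0.8°C, deviation -13.2°C, DA = 7900 + 120 × (-13.2) = 6316 ft.
Field Y is higher by 6316 − (-2520) = 8836 ft.

Field Y by 8836 ft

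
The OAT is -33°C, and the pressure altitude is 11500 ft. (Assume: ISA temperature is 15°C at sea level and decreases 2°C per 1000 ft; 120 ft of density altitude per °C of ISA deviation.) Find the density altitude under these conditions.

ISA temperature at 11500 ft = 15 − 2 × (11500/1000) = -8°C.
ISA deviation = -33 − (-8) = -25°C.
Density altitude = 11500 + 120 × (-25) = 11500 + (-3000) = 8500 ft.

8500 ft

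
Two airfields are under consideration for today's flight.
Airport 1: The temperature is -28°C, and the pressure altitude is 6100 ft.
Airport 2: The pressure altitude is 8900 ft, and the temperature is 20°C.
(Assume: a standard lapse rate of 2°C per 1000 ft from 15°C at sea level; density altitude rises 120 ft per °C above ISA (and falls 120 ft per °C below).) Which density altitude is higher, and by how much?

Airport 2 by 9232 ft

Airport 1: ISA temp = 2.8°C, deviation -30.8°C, DA = 6100 + 120 × (-30.8) = 2404 ft.
Airport 2: ISA temp = -2.8°C, deviation +22.8°C, DA = 8900 + 120 × 22.8 = 11636 ft.
Airport 2 is higher by 11636 − 2404 = 9232 ft.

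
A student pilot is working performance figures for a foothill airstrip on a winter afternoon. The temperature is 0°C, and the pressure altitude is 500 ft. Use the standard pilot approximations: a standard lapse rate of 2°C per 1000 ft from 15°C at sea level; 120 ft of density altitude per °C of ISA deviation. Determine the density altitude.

-1180 ft

ISA temperature at 500 ft = 15 − 2 × (500/1000) = 14°C.
ISA deviation = 0 − 14 = -14°C.
Density altitude = 500 + 120 × (-14) = 500 + (-1680) = -1180 ft.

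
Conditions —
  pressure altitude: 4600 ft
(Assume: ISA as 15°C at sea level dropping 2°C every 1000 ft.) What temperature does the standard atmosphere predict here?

5.8°C

ISA temperature = 15 − 2 × (4600/1000) = 15 − 9.2 = 5.8°C.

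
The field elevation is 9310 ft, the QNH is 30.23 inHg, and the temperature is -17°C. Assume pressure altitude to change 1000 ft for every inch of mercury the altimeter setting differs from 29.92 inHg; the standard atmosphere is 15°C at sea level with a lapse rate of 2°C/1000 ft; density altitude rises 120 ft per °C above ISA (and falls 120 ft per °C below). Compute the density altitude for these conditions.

7320 ft

Pressure altitude = 9310 + (29.92 − 30.23) × 1000 = 9310 + (-310) = 9000 ft.
ISA temperature at 9000 ft = 15 − 2 × (9000/1000) = -3°C.
ISA deviation = -17 − (-3) = -14°C.
Density altitude = 9000 + 120 × (-14) = 7320 ft.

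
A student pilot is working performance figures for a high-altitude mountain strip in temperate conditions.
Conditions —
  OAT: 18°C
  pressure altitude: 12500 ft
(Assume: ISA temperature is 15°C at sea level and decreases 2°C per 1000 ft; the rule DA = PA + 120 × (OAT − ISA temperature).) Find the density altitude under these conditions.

15860 ft

ISA temperature at 12500 ft = 15 − 2 × (12500/1000) = -10°C.
ISA deviation = 18 − (-10) = +28°C.
Density altitude = 12500 + 120 × (28) = 12500 + (+3360) = 15860 ft.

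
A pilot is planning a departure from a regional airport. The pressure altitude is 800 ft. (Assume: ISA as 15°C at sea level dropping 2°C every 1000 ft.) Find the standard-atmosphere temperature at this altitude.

ISA temperature = 15 − 2 × (800/1000) = 15 − 1.6 = 13.4°C.

13.4°C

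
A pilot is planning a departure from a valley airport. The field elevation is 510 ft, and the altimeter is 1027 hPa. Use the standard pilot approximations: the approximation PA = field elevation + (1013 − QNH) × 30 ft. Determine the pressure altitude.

90 ft

Pressure correction = (1013 − 1027) × 30 = -420 ft.
Pressure altitude = 510 + (-420) = 90 ft.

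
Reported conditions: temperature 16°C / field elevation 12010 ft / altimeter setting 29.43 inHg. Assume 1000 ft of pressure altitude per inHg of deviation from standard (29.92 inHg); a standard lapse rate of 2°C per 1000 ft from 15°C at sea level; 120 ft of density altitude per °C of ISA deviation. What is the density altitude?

15620 ft

Pressure altitude = 12010 + (29.92 − 29.43) × 1000 = 12010 + (+490) = 12500 ft.
ISA temperature at 12500 ft = 15 − 2 × (12500/1000) = -10°C.
ISA deviation = 16 − (-10) = +26°C.
Density altitude = 12500 + 120 × (26) = 15620 ft.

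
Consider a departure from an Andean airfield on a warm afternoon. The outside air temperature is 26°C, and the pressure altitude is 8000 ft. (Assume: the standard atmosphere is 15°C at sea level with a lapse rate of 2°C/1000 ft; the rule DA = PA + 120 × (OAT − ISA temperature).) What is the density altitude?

11240 ft

ISA temperature at 8000 ft = 15 − 2 × (8000/1000) = -1°C.
ISA deviation = 26 − (-1) = +27°C.
Density altitude = 8000 + 120 × (27) = 8000 + (+3240) = 11240 ft.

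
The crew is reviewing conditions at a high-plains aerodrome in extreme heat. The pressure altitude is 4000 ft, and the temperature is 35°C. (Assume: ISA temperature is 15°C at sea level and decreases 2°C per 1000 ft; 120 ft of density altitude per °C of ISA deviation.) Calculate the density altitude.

7360 ft

ISA temperature at 4000 ft = 15 − 2 × (4000/1000) = 7°C.
ISA deviation = 35 − 7 = +28°C.
Density altitude = 4000 + 120 × (28) = 4000 + (+3360) = 7360 ft.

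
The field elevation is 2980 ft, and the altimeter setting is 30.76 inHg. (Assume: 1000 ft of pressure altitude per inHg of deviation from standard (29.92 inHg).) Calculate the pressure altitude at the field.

Pressure correction = (29.92 − 30.76) × 1000 = -840 ft.
Pressure altitude = 2980 + (-840) = 2140 ft.

2140 ft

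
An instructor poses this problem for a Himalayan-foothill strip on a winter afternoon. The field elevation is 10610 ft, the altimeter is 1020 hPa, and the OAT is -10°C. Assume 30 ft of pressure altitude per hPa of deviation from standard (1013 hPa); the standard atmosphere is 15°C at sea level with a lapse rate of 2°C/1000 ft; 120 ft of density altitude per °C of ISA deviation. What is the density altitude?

Pressure altitude = 10610 + (1013 − 1020) × 30 = 10610 + (-210) = 10400 ft.
ISA temperature at 10400 ft = 15 − 2 × (10400/1000) = -5.8°C.
ISA deviation = -10 − (-5.8) = -4.2°C.
Density altitude = 10400 + 120 × (-4.2) = 9896 ft.

9896 ft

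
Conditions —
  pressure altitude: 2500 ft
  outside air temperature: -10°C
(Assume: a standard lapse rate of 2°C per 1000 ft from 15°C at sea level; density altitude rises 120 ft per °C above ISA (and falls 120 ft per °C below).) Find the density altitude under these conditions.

ISA temperature at 2500 ft = 15 − 2 × (2500/1000) = 10°C.
ISA deviation = -10 − 10 = -20°C.
Density altitude = 2500 + 120 × (-20) = 2500 + (-2400) = 100 ft.

100 ft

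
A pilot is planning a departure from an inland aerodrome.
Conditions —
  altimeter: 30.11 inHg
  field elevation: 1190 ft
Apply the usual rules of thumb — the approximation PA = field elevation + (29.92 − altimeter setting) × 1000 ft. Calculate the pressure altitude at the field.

1000 ft

Pressure correction = (29.92 − 30.11) × 1000 = -190 ft.
Pressure altitude = 1190 + (-190) = 1000 ft.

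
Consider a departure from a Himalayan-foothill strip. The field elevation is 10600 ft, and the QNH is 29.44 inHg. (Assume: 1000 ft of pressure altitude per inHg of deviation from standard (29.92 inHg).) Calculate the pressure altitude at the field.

Pressure correction = (29.92 − 29.44) × 1000 = +480 ft.
Pressure altitude = 10600 + (+480) = 11080 ft.

11080 ft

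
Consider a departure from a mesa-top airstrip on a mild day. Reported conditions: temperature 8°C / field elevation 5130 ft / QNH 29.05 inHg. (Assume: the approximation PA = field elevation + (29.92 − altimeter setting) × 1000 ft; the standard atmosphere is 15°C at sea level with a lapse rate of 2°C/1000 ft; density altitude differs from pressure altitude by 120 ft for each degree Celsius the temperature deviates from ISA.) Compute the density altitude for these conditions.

Pressure altitude = 5130 + (29.92 − 29.05) × 1000 = 5130 + (+870) = 6000 ft.
ISA temperature at 6000 ft = 15 − 2 × (6000/1000) = 3°C.
ISA deviation = 8 − 3 = +5°C.
Density altitude = 6000 + 120 × (5) = 6600 ft.

6600 ft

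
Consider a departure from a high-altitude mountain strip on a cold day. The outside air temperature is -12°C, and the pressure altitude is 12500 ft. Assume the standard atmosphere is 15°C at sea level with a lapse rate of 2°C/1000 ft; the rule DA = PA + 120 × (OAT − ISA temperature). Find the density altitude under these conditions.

ISA temperature at 12500 ft = 15 − 2 × (12500/1000) = -10°C.
ISA deviation = -12 − (-10) = -2°C.
Density altitude = 12500 + 120 × (-2) = 12500 + (-240) = 12260 ft.

12260 ft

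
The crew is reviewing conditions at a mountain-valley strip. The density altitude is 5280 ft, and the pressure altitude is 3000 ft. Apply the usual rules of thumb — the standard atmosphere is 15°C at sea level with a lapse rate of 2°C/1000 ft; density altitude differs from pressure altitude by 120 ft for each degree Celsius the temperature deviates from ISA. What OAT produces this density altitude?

Density altitude − pressure altitude = 5280 − 3000 = +2280 ft.
At 120 ft/°C that is an ISA deviation of 2280/120 = +19°C.
ISA temperature at 3000 ft = 15 − 2 × (3000/1000) = 9°C.
OAT = ISA + deviation = 9 + (+19) = 28°C.

28°C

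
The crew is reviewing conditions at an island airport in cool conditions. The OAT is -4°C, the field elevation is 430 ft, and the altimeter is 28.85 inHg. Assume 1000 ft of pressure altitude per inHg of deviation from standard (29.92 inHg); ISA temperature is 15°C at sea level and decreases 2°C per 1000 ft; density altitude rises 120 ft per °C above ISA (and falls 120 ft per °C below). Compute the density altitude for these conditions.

-420 ft

Pressure altitude = 430 + (29.92 − 28.85) × 1000 = 430 + (+1070) = 1500 ft.
ISA temperature at 1500 ft = 15 − 2 × (1500/1000) = 12°C.
ISA deviation = -4 − 12 = -16°C.
Density altitude = 1500 + 120 × (-16) = -420 ft.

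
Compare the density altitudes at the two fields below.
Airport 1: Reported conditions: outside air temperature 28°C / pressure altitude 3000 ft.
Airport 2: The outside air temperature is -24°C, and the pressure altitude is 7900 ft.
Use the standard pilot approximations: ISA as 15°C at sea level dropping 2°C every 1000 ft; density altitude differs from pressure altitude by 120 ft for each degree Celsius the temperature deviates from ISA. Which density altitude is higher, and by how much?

Airport 1: ISA temp = 9°C, deviation +19°C, DA = 3000 + 120 × 19 = 5280 ft.
Airport 2: ISA temp = -0.8°C, deviation -23.2°C, DA = 7900 + 120 × (-23.2) = 5116 ft.
Airport 1 is higher by 5280 − 5116 = 164 ft.

Airport 1 by 164 ft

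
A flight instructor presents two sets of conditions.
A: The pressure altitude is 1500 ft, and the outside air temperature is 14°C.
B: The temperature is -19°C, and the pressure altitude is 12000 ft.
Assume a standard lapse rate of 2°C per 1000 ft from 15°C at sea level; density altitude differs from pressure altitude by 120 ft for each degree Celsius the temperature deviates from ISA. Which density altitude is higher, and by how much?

B by 9060 ft

A: ISA temp = 12°C, deviation +2°C, DA = 1500 + 120 × 2 = 1740 ft.
B: ISA temp = -9°C, deviation -10°C, DA = 12000 + 120 × (-10) = 10800 ft.
B is higher by 10800 − 1740 = 9060 ft.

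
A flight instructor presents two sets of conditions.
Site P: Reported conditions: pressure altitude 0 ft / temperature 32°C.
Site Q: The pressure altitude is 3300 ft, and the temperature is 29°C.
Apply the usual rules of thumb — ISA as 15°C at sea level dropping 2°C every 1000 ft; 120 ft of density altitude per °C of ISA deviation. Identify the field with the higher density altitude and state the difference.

Site Q by 3732 ft

Site P: ISA temp = 15°C, deviation +17°C, DA = 0 + 120 × 17 = 2040 ft.
Site Q: ISA temp = 8.4°C, deviation +20.6°C, DA = 3300 + 120 × 20.6 = 5772 ft.
Site Q is higher by 5772 − 2040 = 3732 ft.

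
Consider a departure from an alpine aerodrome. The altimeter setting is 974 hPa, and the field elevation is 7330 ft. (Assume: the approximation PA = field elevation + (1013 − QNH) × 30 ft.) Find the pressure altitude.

8500 ft

Pressure correction = (1013 − 974) × 30 = +1170 ft.
Pressure altitude = 7330 + (+1170) = 8500 ft.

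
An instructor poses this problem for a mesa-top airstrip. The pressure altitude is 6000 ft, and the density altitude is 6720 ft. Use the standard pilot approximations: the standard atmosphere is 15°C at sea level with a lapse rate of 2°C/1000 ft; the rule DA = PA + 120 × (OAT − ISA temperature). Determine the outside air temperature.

9°C

Density altitude − pressure altitude = 6720 − 6000 = +720 ft.
At 120 ft/°C that is an ISA deviation of 720/120 = +6°C.
ISA temperature at 6000 ft = 15 − 2 × (6000/1000) = 3°C.
OAT = ISA + deviation = 3 + (+6) = 9°C.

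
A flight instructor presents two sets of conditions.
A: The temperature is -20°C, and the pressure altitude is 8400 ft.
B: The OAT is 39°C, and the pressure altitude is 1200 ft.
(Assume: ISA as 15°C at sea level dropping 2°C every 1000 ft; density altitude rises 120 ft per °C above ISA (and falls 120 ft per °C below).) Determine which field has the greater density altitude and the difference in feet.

A by 1848 ft

A: ISA temp = -1.8°C, deviation -18.2°C, DA = 8400 + 120 × (-18.2) = 6216 ft.
B: ISA temp = 12.6°C, deviation +26.4°C, DA = 1200 + 120 × 26.4 = 4368 ft.
A is higher by 6216 − 4368 = 1848 ft.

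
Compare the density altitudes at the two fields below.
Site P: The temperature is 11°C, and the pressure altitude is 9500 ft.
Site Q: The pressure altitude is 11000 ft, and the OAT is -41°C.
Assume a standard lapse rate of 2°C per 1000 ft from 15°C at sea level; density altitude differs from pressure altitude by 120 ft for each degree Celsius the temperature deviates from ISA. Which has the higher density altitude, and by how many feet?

Site P by 4380 ft

Site P: ISA temp = -4°C, deviation +15°C, DA = 9500 + 120 × 15 = 11300 ft.
Site Q: ISA temp = -7°C, deviation -34°C, DA = 11000 + 120 × (-34) = 6920 ft.
Site P is higher by 11300 − 6920 = 4380 ft.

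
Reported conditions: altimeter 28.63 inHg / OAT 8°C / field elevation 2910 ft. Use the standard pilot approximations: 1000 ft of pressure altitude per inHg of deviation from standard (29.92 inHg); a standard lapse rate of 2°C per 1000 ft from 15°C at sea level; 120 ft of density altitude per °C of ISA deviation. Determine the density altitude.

4368 ft

Pressure altitude = 2910 + (29.92 − 28.63) × 1000 = 2910 + (+1290) = 4200 ft.
ISA temperature at 4200 ft = 15 − 2 × (4200/1000) = 6.6°C.
ISA deviation = 8 − 6.6 = +1.4°C.
Density altitude = 4200 + 120 × (1.4) = 4368 ft.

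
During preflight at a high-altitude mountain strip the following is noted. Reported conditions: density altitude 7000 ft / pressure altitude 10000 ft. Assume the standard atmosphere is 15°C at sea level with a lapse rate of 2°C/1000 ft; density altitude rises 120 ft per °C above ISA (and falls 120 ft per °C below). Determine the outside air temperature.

Density altitude − pressure altitude = 7000 − 10000 = -3000 ft.
At 120 ft/°C that is an ISA deviation of -3000/120 = -25°C.
ISA temperature at 10000 ft = 15 − 2 × (10000/1000) = -5°C.
OAT = ISA + deviation = -5 + (-25) = -30°C.

-30°C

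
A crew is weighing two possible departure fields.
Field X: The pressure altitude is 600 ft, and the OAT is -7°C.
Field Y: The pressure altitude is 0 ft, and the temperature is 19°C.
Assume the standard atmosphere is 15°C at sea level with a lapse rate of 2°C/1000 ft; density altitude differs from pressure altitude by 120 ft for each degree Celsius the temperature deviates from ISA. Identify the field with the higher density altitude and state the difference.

Field X: ISA temp = 13.8°C, deviation -20.8°C, DA = 600 + 120 × (-20.8) = -1896 ft.
Field Y: ISA temp = 15°C, deviation +4°C, DA = 0 + 120 × 4 = 480 ft.
Field Y is higher by 480 − (-1896) = 2376 ft.

Field Y by 2376 ft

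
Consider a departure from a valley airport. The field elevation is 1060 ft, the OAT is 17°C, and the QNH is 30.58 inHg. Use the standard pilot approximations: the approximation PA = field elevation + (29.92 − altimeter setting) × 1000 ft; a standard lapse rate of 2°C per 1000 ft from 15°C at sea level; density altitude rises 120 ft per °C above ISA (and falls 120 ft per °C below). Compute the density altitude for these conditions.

736 ft

Pressure altitude = 1060 + (29.92 − 30.58) × 1000 = 1060 + (-660) = 400 ft.
ISA temperature at 400 ft = 15 − 2 × (400/1000) = 14.2°C.
ISA deviation = 17 − 14.2 = +2.8°C.
Density altitude = 400 + 120 × (2.8) = 736 ft.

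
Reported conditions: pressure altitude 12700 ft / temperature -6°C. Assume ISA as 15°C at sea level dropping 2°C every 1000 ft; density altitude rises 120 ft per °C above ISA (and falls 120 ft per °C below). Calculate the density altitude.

13228 ft

ISA temperature at 12700 ft = 15 − 2 × (12700/1000) = -10.4°C.
ISA deviation = -6 − (-10.4) = +4.4°C.
Density altitude = 12700 + 120 × (4.4) = 12700 + (+528) = 13228 ft.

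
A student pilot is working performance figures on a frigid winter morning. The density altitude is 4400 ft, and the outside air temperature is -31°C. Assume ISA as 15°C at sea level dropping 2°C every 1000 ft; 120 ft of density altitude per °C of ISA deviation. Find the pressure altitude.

8000 ft

DA = PA + 120 × (OAT − (15 − 2·PA/1000)) = PA + 120·OAT − 1800 + 0.24·PA = 1.24·PA + 120·OAT − 1800.
So 1.24·PA = 4400 − 120 × (-31) + 1800 = 9920.
PA = 9920 / 1.24 = 8000 ft.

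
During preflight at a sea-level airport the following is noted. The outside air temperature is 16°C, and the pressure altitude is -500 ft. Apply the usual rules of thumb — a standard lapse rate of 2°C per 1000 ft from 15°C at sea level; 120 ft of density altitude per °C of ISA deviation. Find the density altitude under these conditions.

ISA temperature at -500 ft = 15 − 2 × (-500/1000) = 16°C.
ISA deviation = 16 − 16 = 0°C.
Density altitude = -500 + 120 × (0) = -500 + (0) = -500 ft.

-500 ft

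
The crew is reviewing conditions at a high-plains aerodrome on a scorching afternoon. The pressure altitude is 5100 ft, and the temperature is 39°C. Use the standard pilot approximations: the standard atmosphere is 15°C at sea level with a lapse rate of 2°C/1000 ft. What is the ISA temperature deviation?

ISA+34.2°C

ISA temperature at 5100 ft = 15 − 2 × (5100/1000) = 4.8°C.
Deviation = OAT − ISA = 39 − 4.8 = +34.2°C.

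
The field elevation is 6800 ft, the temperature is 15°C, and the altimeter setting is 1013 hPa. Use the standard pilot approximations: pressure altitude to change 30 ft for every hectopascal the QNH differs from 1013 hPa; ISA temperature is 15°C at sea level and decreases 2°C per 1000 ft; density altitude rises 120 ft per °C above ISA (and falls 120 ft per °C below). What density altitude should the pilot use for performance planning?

8432 ft

Pressure altitude = 6800 + (1013 − 1013) × 30 = 6800 + (0) = 6800 ft.
ISA temperature at 6800 ft = 15 − 2 × (6800/1000) = 1.4°C.
ISA deviation = 15 − 1.4 = +13.6°C.
Density altitude = 6800 + 120 × (13.6) = 8432 ft.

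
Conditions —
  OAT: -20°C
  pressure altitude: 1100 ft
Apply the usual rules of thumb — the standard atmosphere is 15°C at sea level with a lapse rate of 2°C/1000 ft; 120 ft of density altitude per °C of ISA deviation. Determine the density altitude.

-2836 ft

ISA temperature at 1100 ft = 15 − 2 × (1100/1000) = 12.8°C.
ISA deviation = -20 − 12.8 = -32.8°C.
Density altitude = 1100 + 120 × (-32.8) = 1100 + (-3936) = -2836 ft.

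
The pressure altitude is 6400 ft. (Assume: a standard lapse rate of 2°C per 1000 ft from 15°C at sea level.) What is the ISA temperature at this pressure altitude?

2.2°C

ISA temperature = 15 − 2 × (6400/1000) = 15 − 12.8 = 2.2°C.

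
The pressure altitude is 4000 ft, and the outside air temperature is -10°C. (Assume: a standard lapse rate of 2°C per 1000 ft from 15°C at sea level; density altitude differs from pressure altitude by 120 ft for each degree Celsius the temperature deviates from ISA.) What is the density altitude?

1960 ft

ISA temperature at 4000 ft = 15 − 2 × (4000/1000) = 7°C.
ISA deviation = -10 − 7 = -17°C.
Density altitude = 4000 + 120 × (-17) = 4000 + (-2040) = 1960 ft.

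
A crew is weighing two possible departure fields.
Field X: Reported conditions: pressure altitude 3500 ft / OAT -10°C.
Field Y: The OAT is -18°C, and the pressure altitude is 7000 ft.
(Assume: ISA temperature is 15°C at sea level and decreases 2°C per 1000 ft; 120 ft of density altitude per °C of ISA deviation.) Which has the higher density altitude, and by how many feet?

Field X: ISA temp = 8°C, deviation -18°C, DA = 3500 + 120 × (-18) = 1340 ft.
Field Y: ISA temp = 1°C, deviation -19°C, DA = 7000 + 120 × (-19) = 4720 ft.
Field Y is higher by 4720 − 1340 = 3380 ft.

Field Y by 3380 ft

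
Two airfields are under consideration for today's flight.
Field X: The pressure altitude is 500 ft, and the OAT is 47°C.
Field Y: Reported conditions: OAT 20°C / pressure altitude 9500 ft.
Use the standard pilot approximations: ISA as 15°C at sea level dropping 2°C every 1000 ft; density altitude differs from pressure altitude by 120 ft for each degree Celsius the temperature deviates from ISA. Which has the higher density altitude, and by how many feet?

Field Y by 7920 ft

Field X: ISA temp = 14°C, deviation +33°C, DA = 500 + 120 × 33 = 4460 ft.
Field Y: ISA temp = -4°C, deviation +24°C, DA = 9500 + 120 × 24 = 12380 ft.
Field Y is higher by 12380 − 4460 = 7920 ft.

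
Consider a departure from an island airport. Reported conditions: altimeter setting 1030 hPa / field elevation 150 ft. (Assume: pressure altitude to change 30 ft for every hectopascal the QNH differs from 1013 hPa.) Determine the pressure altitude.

Pressure correction = (1013 − 1030) × 30 = -510 ft.
Pressure altitude = 150 + (-510) = -360 ft.

-360 ft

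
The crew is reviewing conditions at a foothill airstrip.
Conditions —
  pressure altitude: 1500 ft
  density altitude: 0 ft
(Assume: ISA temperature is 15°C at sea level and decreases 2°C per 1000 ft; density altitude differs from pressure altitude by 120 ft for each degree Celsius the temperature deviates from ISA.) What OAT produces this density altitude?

-0.5°C

Density altitude − pressure altitude = 0 − 1500 = -1500 ft.
At 120 ft/°C that is an ISA deviation of -1500/120 = -12.5°C.
ISA temperature at 1500 ft = 15 − 2 × (1500/1000) = 12°C.
OAT = ISA + deviation = 12 + (-12.5) = -0.5°C.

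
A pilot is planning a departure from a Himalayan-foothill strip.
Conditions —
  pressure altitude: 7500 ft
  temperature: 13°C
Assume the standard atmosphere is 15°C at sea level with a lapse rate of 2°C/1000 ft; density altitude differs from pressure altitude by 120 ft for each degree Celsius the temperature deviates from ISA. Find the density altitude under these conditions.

9060 ft

ISA temperature at 7500 ft = 15 − 2 × (7500/1000) = 0°C.
ISA deviation = 13 − 0 = +13°C.
Density altitude = 7500 + 120 × (13) = 7500 + (+1560) = 9060 ft.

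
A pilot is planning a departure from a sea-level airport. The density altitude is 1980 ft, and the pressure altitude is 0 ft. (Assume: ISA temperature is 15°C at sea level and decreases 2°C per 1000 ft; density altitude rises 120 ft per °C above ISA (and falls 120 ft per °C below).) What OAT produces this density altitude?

31.5°C

Density altitude − pressure altitude = 1980 − 0 = +1980 ft.
At 120 ft/°C that is an ISA deviation of 1980/120 = +16.5°C.
ISA temperature at 0 ft = 15 − 2 × (0/1000) = 15°C.
OAT = ISA + deviation = 15 + (+16.5) = 31.5°C.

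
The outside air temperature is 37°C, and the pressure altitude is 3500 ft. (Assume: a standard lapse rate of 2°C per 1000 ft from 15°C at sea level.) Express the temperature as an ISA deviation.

ISA+29°C

ISA temperature at 3500 ft = 15 − 2 × (3500/1000) = 8°C.
Deviation = OAT − ISA = 37 − 8 = +29°C.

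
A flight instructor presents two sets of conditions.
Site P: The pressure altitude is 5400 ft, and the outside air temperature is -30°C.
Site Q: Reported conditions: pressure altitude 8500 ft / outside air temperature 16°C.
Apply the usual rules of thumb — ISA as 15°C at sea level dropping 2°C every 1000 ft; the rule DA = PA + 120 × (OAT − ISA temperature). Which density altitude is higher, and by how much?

Site Q by 9364 ft

Site P: ISA temp = 4.2°C, deviation -34.2°C, DA = 5400 + 120 × (-34.2) = 1296 ft.
Site Q: ISA temp = -2°C, deviation +18°C, DA = 8500 + 120 × 18 = 10660 ft.
Site Q is higher by 10660 − 1296 = 9364 ft.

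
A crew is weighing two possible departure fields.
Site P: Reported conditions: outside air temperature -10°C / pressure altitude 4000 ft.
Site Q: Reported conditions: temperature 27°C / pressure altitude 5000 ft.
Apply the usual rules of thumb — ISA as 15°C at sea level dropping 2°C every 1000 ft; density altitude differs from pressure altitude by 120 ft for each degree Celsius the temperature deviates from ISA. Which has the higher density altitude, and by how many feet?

Site P: ISA temp = 7°C, deviation -17°C, DA = 4000 + 120 × (-17) = 1960 ft.
Site Q: ISA temp = 5°C, deviation +22°C, DA = 5000 + 120 × 22 = 7640 ft.
Site Q is higher by 7640 − 1960 = 5680 ft.

Site Q by 5680 ft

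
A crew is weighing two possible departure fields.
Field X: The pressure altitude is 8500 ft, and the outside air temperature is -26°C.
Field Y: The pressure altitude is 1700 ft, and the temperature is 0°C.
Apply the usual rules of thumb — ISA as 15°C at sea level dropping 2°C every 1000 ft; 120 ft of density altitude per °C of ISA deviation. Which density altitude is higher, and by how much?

Field X by 5312 ft

Field X: ISA temp = -2°C, deviation -24°C, DA = 8500 + 120 × (-24) = 5620 ft.
Field Y: ISA temp = 11.6°C, deviation -11.6°C, DA = 1700 + 120 × (-11.6) = 308 ft.
Field X is higher by 5620 − 308 = 5312 ft.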